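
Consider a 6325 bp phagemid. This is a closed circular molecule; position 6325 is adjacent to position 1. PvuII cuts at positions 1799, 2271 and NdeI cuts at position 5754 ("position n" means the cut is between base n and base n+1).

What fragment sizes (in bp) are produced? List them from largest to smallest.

3483, 2370, 472 bp

Combined cut positions (sorted): 1799, 2271, 5754.
Circular molecule, 3 cuts → 3 fragments:
  2271 − 1799 = 472 bp
  5754 − 2271 = 3483 bp
  wrap: 6325 − 5754 + 1799 = 2370 bp
Sorted largest to smallest: 3483, 2370, 472 bp.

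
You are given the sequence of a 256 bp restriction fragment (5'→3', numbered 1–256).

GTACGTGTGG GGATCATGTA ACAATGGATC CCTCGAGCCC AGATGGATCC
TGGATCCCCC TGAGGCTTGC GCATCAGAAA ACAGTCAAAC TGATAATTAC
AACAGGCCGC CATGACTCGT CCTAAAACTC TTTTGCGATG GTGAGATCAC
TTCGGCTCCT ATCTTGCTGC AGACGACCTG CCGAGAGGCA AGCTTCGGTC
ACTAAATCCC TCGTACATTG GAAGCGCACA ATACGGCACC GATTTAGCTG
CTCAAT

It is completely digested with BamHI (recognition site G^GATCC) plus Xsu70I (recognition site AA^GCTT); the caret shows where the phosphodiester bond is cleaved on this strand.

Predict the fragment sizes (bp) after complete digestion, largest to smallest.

139, 65, 26, 19, 7 bp

BamHI sites (GGATCC) start at positions 26, 45, 52.
BamHI cuts after the first base of each site, so after positions 26, 45, 52.
The Xsu70I site (AAGCTT) starts at position 190.
Xsu70I cuts after base 2 of each site, so after position 191.
Combined cut positions: 26, 45, 52, 191.
Linear molecule, 4 cuts → 5 fragments:
  1–26 → 26 bp
  27–45 → 19 bp
  46–52 → 7 bp
  53–191 → 139 bp
  192–256 → 65 bp
Sorted largest to smallest: 139, 65, 26, 19, 7 bp.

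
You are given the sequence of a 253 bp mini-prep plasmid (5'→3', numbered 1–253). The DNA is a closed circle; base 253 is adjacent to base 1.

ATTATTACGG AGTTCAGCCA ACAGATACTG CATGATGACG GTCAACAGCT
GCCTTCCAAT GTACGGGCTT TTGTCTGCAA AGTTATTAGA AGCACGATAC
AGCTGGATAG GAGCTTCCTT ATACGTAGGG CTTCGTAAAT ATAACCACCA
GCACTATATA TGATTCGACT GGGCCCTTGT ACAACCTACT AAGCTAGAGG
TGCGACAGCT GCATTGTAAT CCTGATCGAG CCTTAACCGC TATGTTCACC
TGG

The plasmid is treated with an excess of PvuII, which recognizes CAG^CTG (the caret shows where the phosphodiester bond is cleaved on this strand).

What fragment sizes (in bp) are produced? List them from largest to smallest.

PvuII sites (CAGCTG) start at positions 46, 100, 206.
PvuII cuts after base 3 of each site, so after positions 48, 102, 208.
Circular molecule, 3 cuts → 3 fragments:
  49–102 → 54 bp
  103–208 → 106 bp
  209–253 then 1–48 → 45 + 48 = 93 bp
Sorted largest to smallest: 106, 93, 54 bp.

106, 93, 54 bp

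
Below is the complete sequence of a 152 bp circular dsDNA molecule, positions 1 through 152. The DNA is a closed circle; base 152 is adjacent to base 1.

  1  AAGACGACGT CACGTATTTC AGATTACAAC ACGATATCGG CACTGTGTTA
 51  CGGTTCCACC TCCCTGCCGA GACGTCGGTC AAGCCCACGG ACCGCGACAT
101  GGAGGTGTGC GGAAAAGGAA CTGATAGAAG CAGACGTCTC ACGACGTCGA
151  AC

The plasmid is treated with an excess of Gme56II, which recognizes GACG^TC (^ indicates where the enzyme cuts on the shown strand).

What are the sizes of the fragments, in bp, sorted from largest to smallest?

65, 62, 15, 10 bp

Gme56II sites (GACGTC) start at positions 6, 71, 133, 143.
Gme56II cuts after base 4 of each site, so after positions 9, 74, 136, 146.
Circular molecule, 4 cuts → 4 fragments:
  10–74 → 65 bp
  75–136 → 62 bp
  137–146 → 10 bp
  147–152 then 1–9 → 6 + 9 = 15 bp
Sorted largest to smallest: 65, 62, 15, 10 bp.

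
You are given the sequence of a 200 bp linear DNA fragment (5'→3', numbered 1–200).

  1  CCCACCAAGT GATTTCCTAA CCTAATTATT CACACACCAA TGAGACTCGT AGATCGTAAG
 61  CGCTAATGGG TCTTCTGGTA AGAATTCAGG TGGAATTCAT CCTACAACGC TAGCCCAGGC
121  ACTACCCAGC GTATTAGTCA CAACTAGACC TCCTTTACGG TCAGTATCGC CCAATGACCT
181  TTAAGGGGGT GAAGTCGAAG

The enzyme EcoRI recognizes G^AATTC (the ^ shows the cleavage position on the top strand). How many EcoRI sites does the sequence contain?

2

GAATTC occurs starting at positions 82, 93.
EcoRI cuts at 2 sites.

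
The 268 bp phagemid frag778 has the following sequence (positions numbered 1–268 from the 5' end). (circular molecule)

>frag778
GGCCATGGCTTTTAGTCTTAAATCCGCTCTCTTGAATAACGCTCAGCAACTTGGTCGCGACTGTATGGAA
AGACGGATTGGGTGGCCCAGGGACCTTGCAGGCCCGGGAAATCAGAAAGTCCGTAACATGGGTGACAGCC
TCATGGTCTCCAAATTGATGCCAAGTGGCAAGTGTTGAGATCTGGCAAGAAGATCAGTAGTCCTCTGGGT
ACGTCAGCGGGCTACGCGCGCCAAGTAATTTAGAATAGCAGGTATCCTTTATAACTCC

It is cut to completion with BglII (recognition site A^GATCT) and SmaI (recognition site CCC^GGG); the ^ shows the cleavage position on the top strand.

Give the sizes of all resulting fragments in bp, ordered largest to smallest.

The BglII site (AGATCT) starts at position 178.
BglII cuts after the first base of each site, so after position 178.
The SmaI site (CCCGGG) starts at position 103.
SmaI cuts after base 3 of each site, so after position 105.
Combined cut positions: 105, 178.
Circular molecule, 2 cuts → 2 fragments:
  106–178 → 73 bp
  179–268 then 1–105 → 90 + 105 = 195 bp
Sorted largest to smallest: 195, 73 bp.

195, 73 bp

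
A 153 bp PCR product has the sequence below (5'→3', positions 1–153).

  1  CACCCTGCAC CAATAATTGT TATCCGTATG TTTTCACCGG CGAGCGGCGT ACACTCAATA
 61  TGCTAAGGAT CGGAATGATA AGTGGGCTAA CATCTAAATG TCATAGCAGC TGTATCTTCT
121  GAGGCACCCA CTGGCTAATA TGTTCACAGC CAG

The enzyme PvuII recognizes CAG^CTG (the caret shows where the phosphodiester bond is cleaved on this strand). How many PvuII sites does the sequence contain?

1

CAGCTG occurs starting at position 107.
PvuII cuts at 1 site.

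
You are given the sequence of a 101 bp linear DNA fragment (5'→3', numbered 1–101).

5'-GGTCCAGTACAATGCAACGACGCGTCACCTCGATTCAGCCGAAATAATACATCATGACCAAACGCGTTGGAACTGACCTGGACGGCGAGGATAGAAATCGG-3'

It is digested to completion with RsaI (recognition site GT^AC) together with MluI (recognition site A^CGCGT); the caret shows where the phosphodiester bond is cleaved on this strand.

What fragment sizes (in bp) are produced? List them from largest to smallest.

The RsaI site (GTAC) starts at position 7.
RsaI cuts after base 2 of each site, so after position 8.
MluI sites (ACGCGT) start at positions 20, 62.
MluI cuts after the first base of each site, so after positions 20, 62.
Combined cut positions: 8, 20, 62.
Linear molecule, 3 cuts → 4 fragments:
  1–8 → 8 bp
  9–20 → 12 bp
  21–62 → 42 bp
  63–101 → 39 bp
Sorted largest to smallest: 42, 39, 12, 8 bp.

42, 39, 12, 8 bp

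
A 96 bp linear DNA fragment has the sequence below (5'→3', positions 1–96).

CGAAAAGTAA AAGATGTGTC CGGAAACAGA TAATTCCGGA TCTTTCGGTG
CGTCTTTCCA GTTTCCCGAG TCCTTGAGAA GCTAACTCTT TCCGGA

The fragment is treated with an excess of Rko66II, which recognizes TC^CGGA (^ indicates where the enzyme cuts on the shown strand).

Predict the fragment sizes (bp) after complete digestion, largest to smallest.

Rko66II sites (TCCGGA) start at positions 19, 35, 91.
Rko66II cuts after base 2 of each site, so after positions 20, 36, 92.
Linear molecule, 3 cuts → 4 fragments:
  1–20 → 20 bp
  21–36 → 16 bp
  37–92 → 56 bp
  93–96 → 4 bp
Sorted largest to smallest: 56, 20, 16, 4 bp.

56, 20, 16, 4 bp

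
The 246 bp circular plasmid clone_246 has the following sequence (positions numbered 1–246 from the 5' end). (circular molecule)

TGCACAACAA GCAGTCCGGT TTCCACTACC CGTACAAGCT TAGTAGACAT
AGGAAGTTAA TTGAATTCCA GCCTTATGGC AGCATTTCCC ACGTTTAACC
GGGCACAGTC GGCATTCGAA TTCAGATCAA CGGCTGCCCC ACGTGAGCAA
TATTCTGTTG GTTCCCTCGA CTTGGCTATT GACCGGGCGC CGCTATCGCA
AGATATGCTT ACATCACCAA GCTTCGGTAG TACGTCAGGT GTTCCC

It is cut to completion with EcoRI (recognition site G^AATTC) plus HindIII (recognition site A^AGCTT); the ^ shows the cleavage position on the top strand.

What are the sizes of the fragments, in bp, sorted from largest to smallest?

EcoRI sites (GAATTC) start at positions 63, 118.
EcoRI cuts after the first base of each site, so after positions 63, 118.
HindIII sites (AAGCTT) start at positions 36, 219.
HindIII cuts after the first base of each site, so after positions 36, 219.
Combined cut positions: 36, 63, 118, 219.
Circular molecule, 4 cuts → 4 fragments:
  37–63 → 27 bp
  64–118 → 55 bp
  119–219 → 101 bp
  220–246 then 1–36 → 27 + 36 = 63 bp
Sorted largest to smallest: 101, 63, 55, 27 bp.

101, 63, 55, 27 bp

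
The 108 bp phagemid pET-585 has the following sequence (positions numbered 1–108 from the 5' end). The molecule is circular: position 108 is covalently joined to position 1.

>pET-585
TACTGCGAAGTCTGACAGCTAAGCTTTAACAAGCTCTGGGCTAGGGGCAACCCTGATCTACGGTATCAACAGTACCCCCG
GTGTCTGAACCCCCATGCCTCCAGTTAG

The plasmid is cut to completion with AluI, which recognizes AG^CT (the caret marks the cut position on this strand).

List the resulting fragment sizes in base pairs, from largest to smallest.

93, 10, 5 bp

AluI sites (AGCT) start at positions 17, 22, 32.
AluI cuts after base 2 of each site, so after positions 18, 23, 33.
Circular molecule, 3 cuts → 3 fragments:
  19–23 → 5 bp
  24–33 → 10 bp
  34–108 then 1–18 → 75 + 18 = 93 bp
Sorted largest to smallest: 93, 10, 5 bp.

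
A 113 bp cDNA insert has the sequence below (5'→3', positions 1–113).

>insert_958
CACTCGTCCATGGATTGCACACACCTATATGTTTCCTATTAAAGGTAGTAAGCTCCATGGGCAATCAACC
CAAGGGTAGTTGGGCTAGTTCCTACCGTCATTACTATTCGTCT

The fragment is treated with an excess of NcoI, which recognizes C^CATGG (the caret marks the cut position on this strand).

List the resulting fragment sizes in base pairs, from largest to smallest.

NcoI sites (CCATGG) start at positions 8, 55.
NcoI cuts after the first base of each site, so after positions 8, 55.
Linear molecule, 2 cuts → 3 fragments:
  1–8 → 8 bp
  9–55 → 47 bp
  56–113 → 58 bp
Sorted largest to smallest: 58, 47, 8 bp.

58, 47, 8 bp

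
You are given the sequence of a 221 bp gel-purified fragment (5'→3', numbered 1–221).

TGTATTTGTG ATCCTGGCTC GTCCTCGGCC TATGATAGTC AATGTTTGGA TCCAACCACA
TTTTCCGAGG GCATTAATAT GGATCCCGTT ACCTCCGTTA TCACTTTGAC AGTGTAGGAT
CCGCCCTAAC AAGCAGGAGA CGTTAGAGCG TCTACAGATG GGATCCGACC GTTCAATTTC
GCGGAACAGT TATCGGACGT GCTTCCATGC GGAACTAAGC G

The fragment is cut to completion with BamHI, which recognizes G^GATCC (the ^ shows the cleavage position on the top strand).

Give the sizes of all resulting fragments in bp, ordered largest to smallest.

60, 48, 44, 36, 33 bp

BamHI sites (GGATCC) start at positions 48, 81, 117, 161.
BamHI cuts after the first base of each site, so after positions 48, 81, 117, 161.
Linear molecule, 4 cuts → 5 fragments:
  1–48 → 48 bp
  49–81 → 33 bp
  82–117 → 36 bp
  118–161 → 44 bp
  162–221 → 60 bp
Sorted largest to smallest: 60, 48, 44, 36, 33 bp.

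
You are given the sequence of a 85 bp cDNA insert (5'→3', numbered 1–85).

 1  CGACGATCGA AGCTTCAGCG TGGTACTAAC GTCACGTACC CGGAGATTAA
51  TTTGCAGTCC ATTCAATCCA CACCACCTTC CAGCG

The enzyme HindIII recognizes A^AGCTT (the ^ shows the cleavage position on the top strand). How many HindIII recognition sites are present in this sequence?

1

AAGCTT occurs starting at position 10.
HindIII cuts at 1 site.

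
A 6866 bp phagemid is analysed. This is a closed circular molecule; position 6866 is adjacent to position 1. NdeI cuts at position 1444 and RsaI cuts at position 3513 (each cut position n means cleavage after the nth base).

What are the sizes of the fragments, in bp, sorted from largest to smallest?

Combined cut positions (sorted): 1444, 3513.
Circular molecule, 2 cuts → 2 fragments:
  3513 − 1444 = 2069 bp
  wrap: 6866 − 3513 + 1444 = 4797 bp
Sorted largest to smallest: 4797, 2069 bp.

4797, 2069 bp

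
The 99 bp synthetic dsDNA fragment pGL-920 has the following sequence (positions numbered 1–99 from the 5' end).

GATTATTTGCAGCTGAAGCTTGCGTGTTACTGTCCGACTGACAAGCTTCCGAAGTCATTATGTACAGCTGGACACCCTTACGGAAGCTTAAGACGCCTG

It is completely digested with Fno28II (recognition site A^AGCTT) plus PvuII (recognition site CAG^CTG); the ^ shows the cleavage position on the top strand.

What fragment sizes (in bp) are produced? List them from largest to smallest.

Fno28II sites (AAGCTT) start at positions 16, 43, 84.
Fno28II cuts after the first base of each site, so after positions 16, 43, 84.
PvuII sites (CAGCTG) start at positions 10, 65.
PvuII cuts after base 3 of each site, so after positions 12, 67.
Combined cut positions: 12, 16, 43, 67, 84.
Linear molecule, 5 cuts → 6 fragments:
  1–12 → 12 bp
  13–16 → 4 bp
  17–43 → 27 bp
  44–67 → 24 bp
  68–84 → 17 bp
  85–99 → 15 bp
Sorted largest to smallest: 27, 24, 17, 15, 12, 4 bp.

27, 24, 17, 15, 12, 4 bp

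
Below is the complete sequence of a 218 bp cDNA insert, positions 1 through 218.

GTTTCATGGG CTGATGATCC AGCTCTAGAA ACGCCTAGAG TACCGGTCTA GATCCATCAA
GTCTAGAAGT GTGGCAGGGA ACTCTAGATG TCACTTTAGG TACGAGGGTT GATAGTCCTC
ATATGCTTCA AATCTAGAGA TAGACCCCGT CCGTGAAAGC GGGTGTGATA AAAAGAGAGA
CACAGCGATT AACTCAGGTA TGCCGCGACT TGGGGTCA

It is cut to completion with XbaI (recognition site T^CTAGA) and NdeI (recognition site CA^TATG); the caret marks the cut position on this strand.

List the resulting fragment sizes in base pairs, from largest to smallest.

XbaI sites (TCTAGA) start at positions 24, 47, 62, 83, 133.
XbaI cuts after the first base of each site, so after positions 24, 47, 62, 83, 133.
The NdeI site (CATATG) starts at position 120.
NdeI cuts after base 2 of each site, so after position 121.
Combined cut positions: 24, 47, 62, 83, 121, 133.
Linear molecule, 6 cuts → 7 fragments:
  1–24 → 24 bp
  25–47 → 23 bp
  48–62 → 15 bp
  63–83 → 21 bp
  84–121 → 38 bp
  122–133 → 12 bp
  134–218 → 85 bp
Sorted largest to smallest: 85, 38, 24, 23, 21, 15, 12 bp.

85, 38, 24, 23, 21, 15, 12 bp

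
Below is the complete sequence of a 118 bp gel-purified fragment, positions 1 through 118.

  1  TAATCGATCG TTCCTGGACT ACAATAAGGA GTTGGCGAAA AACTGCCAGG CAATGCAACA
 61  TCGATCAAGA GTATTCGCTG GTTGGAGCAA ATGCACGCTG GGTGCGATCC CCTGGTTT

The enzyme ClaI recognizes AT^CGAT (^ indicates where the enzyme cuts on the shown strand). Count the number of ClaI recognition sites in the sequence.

ATCGAT occurs starting at positions 3, 60.
ClaI cuts at 2 sites.

2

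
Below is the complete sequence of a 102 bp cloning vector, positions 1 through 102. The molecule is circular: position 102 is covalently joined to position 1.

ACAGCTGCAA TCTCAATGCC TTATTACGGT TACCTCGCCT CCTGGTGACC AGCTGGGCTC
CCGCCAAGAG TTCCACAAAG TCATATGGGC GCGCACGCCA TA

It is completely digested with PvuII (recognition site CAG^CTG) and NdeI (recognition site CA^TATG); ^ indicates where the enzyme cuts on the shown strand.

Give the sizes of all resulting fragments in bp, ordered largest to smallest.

PvuII sites (CAGCTG) start at positions 2, 50.
PvuII cuts after base 3 of each site, so after positions 4, 52.
The NdeI site (CATATG) starts at position 82.
NdeI cuts after base 2 of each site, so after position 83.
Combined cut positions: 4, 52, 83.
Circular molecule, 3 cuts → 3 fragments:
  5–52 → 48 bp
  53–83 → 31 bp
  84–102 then 1–4 → 19 + 4 = 23 bp
Sorted largest to smallest: 48, 31, 23 bp.

48, 31, 23 bp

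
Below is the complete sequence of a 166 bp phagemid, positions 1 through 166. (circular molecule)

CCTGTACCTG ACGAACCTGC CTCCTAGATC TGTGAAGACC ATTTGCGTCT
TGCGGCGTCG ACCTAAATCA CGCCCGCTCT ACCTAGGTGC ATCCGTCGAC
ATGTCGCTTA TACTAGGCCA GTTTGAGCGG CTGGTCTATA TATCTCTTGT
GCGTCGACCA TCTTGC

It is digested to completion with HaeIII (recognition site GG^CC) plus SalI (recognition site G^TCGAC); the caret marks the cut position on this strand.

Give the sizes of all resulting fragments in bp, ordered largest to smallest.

70, 38, 36, 22 bp

The HaeIII site (GGCC) starts at position 116.
HaeIII cuts after base 2 of each site, so after position 117.
SalI sites (GTCGAC) start at positions 57, 95, 153.
SalI cuts after the first base of each site, so after positions 57, 95, 153.
Combined cut positions: 57, 95, 117, 153.
Circular molecule, 4 cuts → 4 fragments:
  58–95 → 38 bp
  96–117 → 22 bp
  118–153 → 36 bp
  154–166 then 1–57 → 13 + 57 = 70 bp
Sorted largest to smallest: 70, 38, 36, 22 bp.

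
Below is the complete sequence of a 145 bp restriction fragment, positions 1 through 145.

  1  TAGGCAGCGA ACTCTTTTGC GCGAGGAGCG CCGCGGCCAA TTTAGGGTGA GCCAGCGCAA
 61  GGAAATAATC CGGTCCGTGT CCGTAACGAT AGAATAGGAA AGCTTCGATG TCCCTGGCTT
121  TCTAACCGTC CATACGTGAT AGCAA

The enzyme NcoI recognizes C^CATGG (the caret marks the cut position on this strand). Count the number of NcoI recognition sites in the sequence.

0

No occurrence of CCATGG is present in the sequence.
NcoI does not cut: 0 sites.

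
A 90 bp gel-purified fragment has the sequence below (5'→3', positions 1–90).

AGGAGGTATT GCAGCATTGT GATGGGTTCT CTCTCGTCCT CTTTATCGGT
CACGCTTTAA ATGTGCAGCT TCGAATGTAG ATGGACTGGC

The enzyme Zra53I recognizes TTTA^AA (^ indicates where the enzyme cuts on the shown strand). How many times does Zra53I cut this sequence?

1

TTTAAA occurs starting at position 56.
Zra53I cuts at 1 site.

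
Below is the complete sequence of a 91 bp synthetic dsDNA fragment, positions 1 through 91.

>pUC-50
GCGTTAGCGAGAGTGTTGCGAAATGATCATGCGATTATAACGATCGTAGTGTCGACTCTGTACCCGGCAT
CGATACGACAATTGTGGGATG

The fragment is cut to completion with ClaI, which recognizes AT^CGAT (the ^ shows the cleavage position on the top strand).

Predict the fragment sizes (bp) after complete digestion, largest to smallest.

The ClaI site (ATCGAT) starts at position 69.
ClaI cuts after base 2 of each site, so after position 70.
Linear molecule, 1 cut → 2 fragments:
  1–70 → 70 bp
  71–91 → 21 bp
Sorted largest to smallest: 70, 21 bp.

70, 21 bp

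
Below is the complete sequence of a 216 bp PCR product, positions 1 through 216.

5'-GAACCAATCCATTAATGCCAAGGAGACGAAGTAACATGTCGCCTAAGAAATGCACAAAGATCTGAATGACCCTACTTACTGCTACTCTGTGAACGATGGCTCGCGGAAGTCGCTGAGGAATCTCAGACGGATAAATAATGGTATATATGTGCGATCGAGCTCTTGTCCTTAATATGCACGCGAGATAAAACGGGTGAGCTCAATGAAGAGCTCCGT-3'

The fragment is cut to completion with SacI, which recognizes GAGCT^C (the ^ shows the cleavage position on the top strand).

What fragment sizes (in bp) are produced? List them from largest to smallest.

SacI sites (GAGCTC) start at positions 157, 196, 208.
SacI cuts after base 5 of each site (before the last base), so after positions 161, 200, 212.
Linear molecule, 3 cuts → 4 fragments:
  1–161 → 161 bp
  162–200 → 39 bp
  201–212 → 12 bp
  213–216 → 4 bp
Sorted largest to smallest: 161, 39, 12, 4 bp.

161, 39, 12, 4 bp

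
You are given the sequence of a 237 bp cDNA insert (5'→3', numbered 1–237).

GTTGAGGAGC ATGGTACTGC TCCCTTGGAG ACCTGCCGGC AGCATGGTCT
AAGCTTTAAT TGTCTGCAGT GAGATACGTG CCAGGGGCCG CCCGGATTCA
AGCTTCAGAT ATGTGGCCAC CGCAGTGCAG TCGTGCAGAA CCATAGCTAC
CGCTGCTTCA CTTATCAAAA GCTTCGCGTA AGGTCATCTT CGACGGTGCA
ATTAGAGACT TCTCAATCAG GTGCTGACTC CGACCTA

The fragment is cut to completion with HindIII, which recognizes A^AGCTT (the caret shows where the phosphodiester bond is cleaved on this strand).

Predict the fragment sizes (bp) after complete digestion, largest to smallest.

69, 68, 51, 49 bp

HindIII sites (AAGCTT) start at positions 51, 100, 169.
HindIII cuts after the first base of each site, so after positions 51, 100, 169.
Linear molecule, 3 cuts → 4 fragments:
  1–51 → 51 bp
  52–100 → 49 bp
  101–169 → 69 bp
  170–237 → 68 bp
Sorted largest to smallest: 69, 68, 51, 49 bp.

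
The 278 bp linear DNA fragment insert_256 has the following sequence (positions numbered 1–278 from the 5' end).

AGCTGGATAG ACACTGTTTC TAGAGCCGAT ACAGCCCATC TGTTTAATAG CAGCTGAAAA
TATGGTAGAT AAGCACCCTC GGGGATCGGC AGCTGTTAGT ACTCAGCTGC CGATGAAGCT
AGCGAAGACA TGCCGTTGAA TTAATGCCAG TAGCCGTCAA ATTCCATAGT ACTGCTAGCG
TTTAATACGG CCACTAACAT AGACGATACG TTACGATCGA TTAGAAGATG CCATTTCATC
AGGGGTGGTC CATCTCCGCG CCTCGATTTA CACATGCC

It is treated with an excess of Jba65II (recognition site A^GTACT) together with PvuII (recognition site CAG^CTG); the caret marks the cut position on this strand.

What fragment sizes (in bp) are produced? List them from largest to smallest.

110, 62, 53, 39, 8, 6 bp

Jba65II sites (AGTACT) start at positions 98, 168.
Jba65II cuts after the first base of each site, so after positions 98, 168.
PvuII sites (CAGCTG) start at positions 51, 90, 104.
PvuII cuts after base 3 of each site, so after positions 53, 92, 106.
Combined cut positions: 53, 92, 98, 106, 168.
Linear molecule, 5 cuts → 6 fragments:
  1–53 → 53 bp
  54–92 → 39 bp
  93–98 → 6 bp
  99–106 → 8 bp
  107–168 → 62 bp
  169–278 → 110 bp
Sorted largest to smallest: 110, 62, 53, 39, 8, 6 bp.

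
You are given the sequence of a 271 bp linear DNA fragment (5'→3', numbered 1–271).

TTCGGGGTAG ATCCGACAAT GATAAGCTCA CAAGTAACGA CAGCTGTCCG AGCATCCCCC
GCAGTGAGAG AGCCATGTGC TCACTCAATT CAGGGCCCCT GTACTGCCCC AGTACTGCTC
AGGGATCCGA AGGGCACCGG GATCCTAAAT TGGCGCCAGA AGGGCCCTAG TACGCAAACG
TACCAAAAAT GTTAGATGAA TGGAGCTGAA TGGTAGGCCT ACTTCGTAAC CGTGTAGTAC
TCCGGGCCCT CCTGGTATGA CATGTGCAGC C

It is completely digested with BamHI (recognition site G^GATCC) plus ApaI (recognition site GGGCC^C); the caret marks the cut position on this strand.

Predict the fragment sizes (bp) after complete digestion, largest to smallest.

BamHI sites (GGATCC) start at positions 123, 140.
BamHI cuts after the first base of each site, so after positions 123, 140.
ApaI sites (GGGCCC) start at positions 93, 162, 244.
ApaI cuts after base 5 of each site (before the last base), so after positions 97, 166, 248.
Combined cut positions: 97, 123, 140, 166, 248.
Linear molecule, 5 cuts → 6 fragments:
  1–97 → 97 bp
  98–123 → 26 bp
  124–140 → 17 bp
  141–166 → 26 bp
  167–248 → 82 bp
  249–271 → 23 bp
Sorted largest to smallest: 97, 82, 26, 26, 23, 17 bp.

97, 82, 26, 26, 23, 17 bp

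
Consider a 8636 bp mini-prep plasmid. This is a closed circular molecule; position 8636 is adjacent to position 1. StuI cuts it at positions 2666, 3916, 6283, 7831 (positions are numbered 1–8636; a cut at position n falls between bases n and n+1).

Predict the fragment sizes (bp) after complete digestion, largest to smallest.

Circular molecule, 4 cuts → 4 fragments:
  3916 − 2666 = 1250 bp
  6283 − 3916 = 2367 bp
  7831 − 6283 = 1548 bp
  wrap: 8636 − 7831 + 2666 = 3471 bp
Sorted largest to smallest: 3471, 2367, 1548, 1250 bp.

3471, 2367, 1548, 1250 bp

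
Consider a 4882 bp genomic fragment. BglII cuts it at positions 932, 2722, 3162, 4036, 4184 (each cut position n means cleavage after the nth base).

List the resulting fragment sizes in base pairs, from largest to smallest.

Linear molecule, 5 cuts → 6 fragments:
  932 − 0 = 932 bp
  2722 − 932 = 1790 bp
  3162 − 2722 = 440 bp
  4036 − 3162 = 874 bp
  4184 − 4036 = 148 bp
  4882 − 4184 = 698 bp
Sorted largest to smallest: 1790, 932, 874, 698, 440, 148 bp.

1790, 932, 874, 698, 440, 148 bp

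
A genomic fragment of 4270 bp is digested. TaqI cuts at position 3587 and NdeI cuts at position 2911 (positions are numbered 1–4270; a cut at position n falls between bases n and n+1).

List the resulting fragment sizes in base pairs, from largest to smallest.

2911, 683, 676 bp

Combined cut positions (sorted): 2911, 3587.
Linear molecule, 2 cuts → 3 fragments:
  2911 − 0 = 2911 bp
  3587 − 2911 = 676 bp
  4270 − 3587 = 683 bp
Sorted largest to smallest: 2911, 683, 676 bp.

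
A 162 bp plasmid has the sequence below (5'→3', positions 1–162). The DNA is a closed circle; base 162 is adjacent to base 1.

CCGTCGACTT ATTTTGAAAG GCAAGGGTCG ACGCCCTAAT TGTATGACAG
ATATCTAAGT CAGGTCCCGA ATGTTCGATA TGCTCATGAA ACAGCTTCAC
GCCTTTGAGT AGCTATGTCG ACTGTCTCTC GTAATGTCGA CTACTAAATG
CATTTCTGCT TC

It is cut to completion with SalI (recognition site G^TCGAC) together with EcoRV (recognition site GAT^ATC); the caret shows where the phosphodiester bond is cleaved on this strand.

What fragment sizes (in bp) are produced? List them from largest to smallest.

65, 29, 25, 24, 19 bp

SalI sites (GTCGAC) start at positions 3, 27, 117, 136.
SalI cuts after the first base of each site, so after positions 3, 27, 117, 136.
The EcoRV site (GATATC) starts at position 50.
EcoRV cuts after base 3 of each site, so after position 52.
Combined cut positions: 3, 27, 52, 117, 136.
Circular molecule, 5 cuts → 5 fragments:
  4–27 → 24 bp
  28–52 → 25 bp
  53–117 → 65 bp
  118–136 → 19 bp
  137–162 then 1–3 → 26 + 3 = 29 bp
Sorted largest to smallest: 65, 29, 25, 24, 19 bp.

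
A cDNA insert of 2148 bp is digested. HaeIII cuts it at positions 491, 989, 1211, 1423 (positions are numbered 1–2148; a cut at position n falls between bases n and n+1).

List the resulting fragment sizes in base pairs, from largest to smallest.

Linear molecule, 4 cuts → 5 fragments:
  491 − 0 = 491 bp
  989 − 491 = 498 bp
  1211 − 989 = 222 bp
  1423 − 1211 = 212 bp
  2148 − 1423 = 725 bp
Sorted largest to smallest: 725, 498, 491, 222, 212 bp.

725, 498, 491, 222, 212 bp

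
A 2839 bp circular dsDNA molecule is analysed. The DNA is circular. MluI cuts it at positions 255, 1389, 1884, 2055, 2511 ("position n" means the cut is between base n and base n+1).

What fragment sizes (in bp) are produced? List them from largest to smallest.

Circular molecule, 5 cuts → 5 fragments:
  1389 − 255 = 1134 bp
  1884 − 1389 = 495 bp
  2055 − 1884 = 171 bp
  2511 − 2055 = 456 bp
  wrap: 2839 − 2511 + 255 = 583 bp
Sorted largest to smallest: 1134, 583, 495, 456, 171 bp.

1134, 583, 495, 456, 171 bp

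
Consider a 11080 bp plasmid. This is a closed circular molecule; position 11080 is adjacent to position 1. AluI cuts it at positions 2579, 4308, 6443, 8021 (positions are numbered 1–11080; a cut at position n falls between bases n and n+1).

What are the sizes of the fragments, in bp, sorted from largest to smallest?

Circular molecule, 4 cuts → 4 fragments:
  4308 − 2579 = 1729 bp
  6443 − 4308 = 2135 bp
  8021 − 6443 = 1578 bp
  wrap: 11080 − 8021 + 2579 = 5638 bp
Sorted largest to smallest: 5638, 2135, 1729, 1578 bp.

5638, 2135, 1729, 1578 bp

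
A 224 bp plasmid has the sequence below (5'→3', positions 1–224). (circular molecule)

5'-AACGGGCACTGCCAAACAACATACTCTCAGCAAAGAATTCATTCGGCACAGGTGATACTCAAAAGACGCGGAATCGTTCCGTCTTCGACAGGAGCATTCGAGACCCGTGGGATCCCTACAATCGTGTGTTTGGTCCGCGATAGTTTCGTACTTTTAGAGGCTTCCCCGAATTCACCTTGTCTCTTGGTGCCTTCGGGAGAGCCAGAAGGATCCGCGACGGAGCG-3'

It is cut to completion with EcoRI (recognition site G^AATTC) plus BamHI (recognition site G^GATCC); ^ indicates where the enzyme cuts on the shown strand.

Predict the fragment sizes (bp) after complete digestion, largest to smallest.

EcoRI sites (GAATTC) start at positions 35, 168.
EcoRI cuts after the first base of each site, so after positions 35, 168.
BamHI sites (GGATCC) start at positions 110, 208.
BamHI cuts after the first base of each site, so after positions 110, 208.
Combined cut positions: 35, 110, 168, 208.
Circular molecule, 4 cuts → 4 fragments:
  36–110 → 75 bp
  111–168 → 58 bp
  169–208 → 40 bp
  209–224 then 1–35 → 16 + 35 = 51 bp
Sorted largest to smallest: 75, 58, 51, 40 bp.

75, 58, 51, 40 bp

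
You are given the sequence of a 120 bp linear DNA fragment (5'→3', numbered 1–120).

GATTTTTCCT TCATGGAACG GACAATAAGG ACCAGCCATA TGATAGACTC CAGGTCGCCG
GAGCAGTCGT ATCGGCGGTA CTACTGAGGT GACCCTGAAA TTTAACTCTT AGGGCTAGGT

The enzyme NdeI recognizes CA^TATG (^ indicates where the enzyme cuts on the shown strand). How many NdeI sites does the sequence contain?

1

CATATG occurs starting at position 37.
NdeI cuts at 1 site.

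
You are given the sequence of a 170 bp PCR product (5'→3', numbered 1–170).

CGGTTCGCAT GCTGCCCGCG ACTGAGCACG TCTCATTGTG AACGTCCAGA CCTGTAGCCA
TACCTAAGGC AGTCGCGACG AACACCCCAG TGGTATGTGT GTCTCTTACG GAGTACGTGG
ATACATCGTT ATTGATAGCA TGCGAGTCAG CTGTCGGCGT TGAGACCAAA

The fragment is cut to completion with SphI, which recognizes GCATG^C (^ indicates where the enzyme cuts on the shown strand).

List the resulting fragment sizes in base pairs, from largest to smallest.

SphI sites (GCATGC) start at positions 7, 138.
SphI cuts after base 5 of each site (before the last base), so after positions 11, 142.
Linear molecule, 2 cuts → 3 fragments:
  1–11 → 11 bp
  12–142 → 131 bp
  143–170 → 28 bp
Sorted largest to smallest: 131, 28, 11 bp.

131, 28, 11 bp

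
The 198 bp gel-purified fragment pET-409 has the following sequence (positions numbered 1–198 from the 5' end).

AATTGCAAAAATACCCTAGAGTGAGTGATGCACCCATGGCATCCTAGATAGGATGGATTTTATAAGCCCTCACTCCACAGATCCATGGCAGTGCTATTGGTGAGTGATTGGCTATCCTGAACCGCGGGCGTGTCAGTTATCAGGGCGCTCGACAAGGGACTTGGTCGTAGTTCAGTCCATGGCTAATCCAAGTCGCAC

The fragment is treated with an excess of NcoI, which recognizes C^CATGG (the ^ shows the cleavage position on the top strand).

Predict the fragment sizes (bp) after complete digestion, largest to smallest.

NcoI sites (CCATGG) start at positions 34, 83, 177.
NcoI cuts after the first base of each site, so after positions 34, 83, 177.
Linear molecule, 3 cuts → 4 fragments:
  1–34 → 34 bp
  35–83 → 49 bp
  84–177 → 94 bp
  178–198 → 21 bp
Sorted largest to smallest: 94, 49, 34, 21 bp.

94, 49, 34, 21 bp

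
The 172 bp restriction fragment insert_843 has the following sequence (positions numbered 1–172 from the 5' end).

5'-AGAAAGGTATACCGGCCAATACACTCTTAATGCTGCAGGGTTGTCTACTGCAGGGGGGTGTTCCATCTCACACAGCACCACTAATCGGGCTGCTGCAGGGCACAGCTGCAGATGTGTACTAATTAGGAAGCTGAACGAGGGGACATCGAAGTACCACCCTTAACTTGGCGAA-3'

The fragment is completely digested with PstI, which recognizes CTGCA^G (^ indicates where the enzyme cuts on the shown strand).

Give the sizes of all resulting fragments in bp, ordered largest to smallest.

PstI sites (CTGCAG) start at positions 33, 48, 93, 106.
PstI cuts after base 5 of each site (before the last base), so after positions 37, 52, 97, 110.
Linear molecule, 4 cuts → 5 fragments:
  1–37 → 37 bp
  38–52 → 15 bp
  53–97 → 45 bp
  98–110 → 13 bp
  111–172 → 62 bp
Sorted largest to smallest: 62, 45, 37, 15, 13 bp.

62, 45, 37, 15, 13 bp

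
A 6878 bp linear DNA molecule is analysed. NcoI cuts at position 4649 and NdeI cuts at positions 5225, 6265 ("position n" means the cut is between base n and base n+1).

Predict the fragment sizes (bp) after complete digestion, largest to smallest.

Combined cut positions (sorted): 4649, 5225, 6265.
Linear molecule, 3 cuts → 4 fragments:
  4649 − 0 = 4649 bp
  5225 − 4649 = 576 bp
  6265 − 5225 = 1040 bp
  6878 − 6265 = 613 bp
Sorted largest to smallest: 4649, 1040, 613, 576 bp.

4649, 1040, 613, 576 bp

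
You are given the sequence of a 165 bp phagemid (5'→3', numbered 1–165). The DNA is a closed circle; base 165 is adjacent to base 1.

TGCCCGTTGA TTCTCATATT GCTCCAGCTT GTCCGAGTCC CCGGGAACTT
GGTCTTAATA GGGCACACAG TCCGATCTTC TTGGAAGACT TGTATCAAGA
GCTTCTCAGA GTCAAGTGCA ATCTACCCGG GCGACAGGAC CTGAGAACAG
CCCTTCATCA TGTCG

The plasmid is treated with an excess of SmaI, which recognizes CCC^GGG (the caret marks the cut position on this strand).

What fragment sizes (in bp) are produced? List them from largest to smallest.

86, 79 bp

SmaI sites (CCCGGG) start at positions 40, 126.
SmaI cuts after base 3 of each site, so after positions 42, 128.
Circular molecule, 2 cuts → 2 fragments:
  43–128 → 86 bp
  129–165 then 1–42 → 37 + 42 = 79 bp
Sorted largest to smallest: 86, 79 bp.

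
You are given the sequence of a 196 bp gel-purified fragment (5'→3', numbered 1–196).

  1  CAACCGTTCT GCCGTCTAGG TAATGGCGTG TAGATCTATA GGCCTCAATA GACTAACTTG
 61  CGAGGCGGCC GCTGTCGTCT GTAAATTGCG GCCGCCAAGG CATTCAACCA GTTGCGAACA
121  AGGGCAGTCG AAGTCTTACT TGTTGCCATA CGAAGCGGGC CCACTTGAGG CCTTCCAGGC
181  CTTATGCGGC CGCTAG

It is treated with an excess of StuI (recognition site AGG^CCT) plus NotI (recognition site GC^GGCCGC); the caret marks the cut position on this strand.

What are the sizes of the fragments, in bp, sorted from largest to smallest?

StuI sites (AGGCCT) start at positions 40, 168, 177.
StuI cuts after base 3 of each site, so after positions 42, 170, 179.
NotI sites (GCGGCCGC) start at positions 65, 88, 186.
NotI cuts after base 2 of each site, so after positions 66, 89, 187.
Combined cut positions: 42, 66, 89, 170, 179, 187.
Linear molecule, 6 cuts → 7 fragments:
  1–42 → 42 bp
  43–66 → 24 bp
  67–89 → 23 bp
  90–170 → 81 bp
  171–179 → 9 bp
  180–187 → 8 bp
  188–196 → 9 bp
Sorted largest to smallest: 81, 42, 24, 23, 9, 9, 8 bp.

81, 42, 24, 23, 9, 9, 8 bp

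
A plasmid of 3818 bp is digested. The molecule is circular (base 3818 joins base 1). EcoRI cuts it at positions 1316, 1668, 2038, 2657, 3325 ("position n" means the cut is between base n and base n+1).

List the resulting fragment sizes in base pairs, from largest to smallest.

1809, 668, 619, 370, 352 bp

Circular molecule, 5 cuts → 5 fragments:
  1668 − 1316 = 352 bp
  2038 − 1668 = 370 bp
  2657 − 2038 = 619 bp
  3325 − 2657 = 668 bp
  wrap: 3818 − 3325 + 1316 = 1809 bp
Sorted largest to smallest: 1809, 668, 619, 370, 352 bp.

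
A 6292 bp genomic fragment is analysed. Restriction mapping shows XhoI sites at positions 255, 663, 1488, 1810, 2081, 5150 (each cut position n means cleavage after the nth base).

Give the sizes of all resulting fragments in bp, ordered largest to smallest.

Linear molecule, 6 cuts → 7 fragments:
  255 − 0 = 255 bp
  663 − 255 = 408 bp
  1488 − 663 = 825 bp
  1810 − 1488 = 322 bp
  2081 − 1810 = 271 bp
  5150 − 2081 = 3069 bp
  6292 − 5150 = 1142 bp
Sorted largest to smallest: 3069, 1142, 825, 408, 322, 271, 255 bp.

3069, 1142, 825, 408, 322, 271, 255 bp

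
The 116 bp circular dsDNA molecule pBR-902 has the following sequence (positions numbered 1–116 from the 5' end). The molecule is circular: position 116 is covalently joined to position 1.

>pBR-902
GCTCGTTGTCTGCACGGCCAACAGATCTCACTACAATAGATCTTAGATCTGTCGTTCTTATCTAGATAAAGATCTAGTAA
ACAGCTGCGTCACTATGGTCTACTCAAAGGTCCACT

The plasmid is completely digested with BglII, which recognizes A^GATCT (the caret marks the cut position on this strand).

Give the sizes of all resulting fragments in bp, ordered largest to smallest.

69, 25, 15, 7 bp

BglII sites (AGATCT) start at positions 23, 38, 45, 70.
BglII cuts after the first base of each site, so after positions 23, 38, 45, 70.
Circular molecule, 4 cuts → 4 fragments:
  24–38 → 15 bp
  39–45 → 7 bp
  46–70 → 25 bp
  71–116 then 1–23 → 46 + 23 = 69 bp
Sorted largest to smallest: 69, 25, 15, 7 bp.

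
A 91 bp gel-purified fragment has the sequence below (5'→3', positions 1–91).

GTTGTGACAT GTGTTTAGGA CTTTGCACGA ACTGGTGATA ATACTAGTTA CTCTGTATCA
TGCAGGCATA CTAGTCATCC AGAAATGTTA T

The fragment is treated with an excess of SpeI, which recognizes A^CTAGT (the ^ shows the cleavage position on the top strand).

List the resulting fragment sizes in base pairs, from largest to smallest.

43, 27, 21 bp

SpeI sites (ACTAGT) start at positions 43, 70.
SpeI cuts after the first base of each site, so after positions 43, 70.
Linear molecule, 2 cuts → 3 fragments:
  1–43 → 43 bp
  44–70 → 27 bp
  71–91 → 21 bp
Sorted largest to smallest: 43, 27, 21 bp.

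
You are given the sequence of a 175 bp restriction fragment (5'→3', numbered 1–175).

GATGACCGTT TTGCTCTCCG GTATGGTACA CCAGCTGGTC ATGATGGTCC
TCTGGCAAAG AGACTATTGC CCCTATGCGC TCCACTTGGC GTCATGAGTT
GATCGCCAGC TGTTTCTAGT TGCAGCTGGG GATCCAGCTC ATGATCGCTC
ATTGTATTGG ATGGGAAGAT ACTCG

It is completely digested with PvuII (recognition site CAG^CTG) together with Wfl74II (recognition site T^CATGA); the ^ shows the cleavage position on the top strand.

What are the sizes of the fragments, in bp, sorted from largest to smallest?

53, 36, 34, 17, 16, 14, 5 bp

PvuII sites (CAGCTG) start at positions 32, 107, 123.
PvuII cuts after base 3 of each site, so after positions 34, 109, 125.
Wfl74II sites (TCATGA) start at positions 39, 92, 139.
Wfl74II cuts after the first base of each site, so after positions 39, 92, 139.
Combined cut positions: 34, 39, 92, 109, 125, 139.
Linear molecule, 6 cuts → 7 fragments:
  1–34 → 34 bp
  35–39 → 5 bp
  40–92 → 53 bp
  93–109 → 17 bp
  110–125 → 16 bp
  126–139 → 14 bp
  140–175 → 36 bp
Sorted largest to smallest: 53, 36, 34, 17, 16, 14, 5 bp.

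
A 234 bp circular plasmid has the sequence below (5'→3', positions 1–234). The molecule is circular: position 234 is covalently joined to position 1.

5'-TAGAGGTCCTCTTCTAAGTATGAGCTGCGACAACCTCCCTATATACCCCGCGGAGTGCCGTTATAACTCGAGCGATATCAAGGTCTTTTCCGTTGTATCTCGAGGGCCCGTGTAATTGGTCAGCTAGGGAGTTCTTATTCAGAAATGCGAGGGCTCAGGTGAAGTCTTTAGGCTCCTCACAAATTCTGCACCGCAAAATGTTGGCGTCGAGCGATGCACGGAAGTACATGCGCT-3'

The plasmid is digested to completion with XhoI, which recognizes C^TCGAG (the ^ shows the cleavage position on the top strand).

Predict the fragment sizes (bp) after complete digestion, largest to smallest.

202, 32 bp

XhoI sites (CTCGAG) start at positions 67, 99.
XhoI cuts after the first base of each site, so after positions 67, 99.
Circular molecule, 2 cuts → 2 fragments:
  68–99 → 32 bp
  100–234 then 1–67 → 135 + 67 = 202 bp
Sorted largest to smallest: 202, 32 bp.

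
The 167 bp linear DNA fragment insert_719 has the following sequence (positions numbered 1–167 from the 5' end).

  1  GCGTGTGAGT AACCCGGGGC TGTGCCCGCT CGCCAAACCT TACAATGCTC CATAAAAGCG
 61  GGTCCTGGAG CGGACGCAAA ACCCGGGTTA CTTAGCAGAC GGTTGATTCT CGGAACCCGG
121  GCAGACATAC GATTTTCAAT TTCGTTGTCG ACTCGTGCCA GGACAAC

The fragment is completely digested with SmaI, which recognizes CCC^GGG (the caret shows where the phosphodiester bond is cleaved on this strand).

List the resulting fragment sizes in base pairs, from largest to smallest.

69, 49, 34, 15 bp

SmaI sites (CCCGGG) start at positions 13, 82, 116.
SmaI cuts after base 3 of each site, so after positions 15, 84, 118.
Linear molecule, 3 cuts → 4 fragments:
  1–15 → 15 bp
  16–84 → 69 bp
  85–118 → 34 bp
  119–167 → 49 bp
Sorted largest to smallest: 69, 49, 34, 15 bp.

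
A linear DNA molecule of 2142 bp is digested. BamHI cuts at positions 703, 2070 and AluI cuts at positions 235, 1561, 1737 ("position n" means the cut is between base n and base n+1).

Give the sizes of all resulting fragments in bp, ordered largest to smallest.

858, 468, 333, 235, 176, 72 bp

Combined cut positions (sorted): 235, 703, 1561, 1737, 2070.
Linear molecule, 5 cuts → 6 fragments:
  235 − 0 = 235 bp
  703 − 235 = 468 bp
  1561 − 703 = 858 bp
  1737 − 1561 = 176 bp
  2070 − 1737 = 333 bp
  2142 − 2070 = 72 bp
Sorted largest to smallest: 858, 468, 333, 235, 176, 72 bp.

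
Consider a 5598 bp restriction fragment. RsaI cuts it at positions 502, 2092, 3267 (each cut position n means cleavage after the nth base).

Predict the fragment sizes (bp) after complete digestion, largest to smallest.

Linear molecule, 3 cuts → 4 fragments:
  502 − 0 = 502 bp
  2092 − 502 = 1590 bp
  3267 − 2092 = 1175 bp
  5598 − 3267 = 2331 bp
Sorted largest to smallest: 2331, 1590, 1175, 502 bp.

2331, 1590, 1175, 502 bp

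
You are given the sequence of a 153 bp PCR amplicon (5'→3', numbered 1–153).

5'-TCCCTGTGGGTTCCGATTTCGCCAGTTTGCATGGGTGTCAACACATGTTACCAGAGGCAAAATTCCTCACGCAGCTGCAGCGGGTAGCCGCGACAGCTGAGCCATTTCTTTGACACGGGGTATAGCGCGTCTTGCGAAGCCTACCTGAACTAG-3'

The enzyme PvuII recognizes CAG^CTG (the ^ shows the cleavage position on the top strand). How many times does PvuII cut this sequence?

2

CAGCTG occurs starting at positions 72, 94.
PvuII cuts at 2 sites.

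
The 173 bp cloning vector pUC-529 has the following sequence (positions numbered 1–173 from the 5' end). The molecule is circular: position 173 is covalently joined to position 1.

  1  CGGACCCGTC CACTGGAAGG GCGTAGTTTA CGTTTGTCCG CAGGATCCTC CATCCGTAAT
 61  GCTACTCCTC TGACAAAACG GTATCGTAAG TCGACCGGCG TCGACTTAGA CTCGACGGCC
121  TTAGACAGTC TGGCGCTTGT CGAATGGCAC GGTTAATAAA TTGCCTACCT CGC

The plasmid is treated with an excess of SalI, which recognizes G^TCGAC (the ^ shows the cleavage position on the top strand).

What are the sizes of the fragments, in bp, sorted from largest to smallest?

SalI sites (GTCGAC) start at positions 90, 100.
SalI cuts after the first base of each site, so after positions 90, 100.
Circular molecule, 2 cuts → 2 fragments:
  91–100 → 10 bp
  101–173 then 1–90 → 73 + 90 = 163 bp
Sorted largest to smallest: 163, 10 bp.

163, 10 bp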